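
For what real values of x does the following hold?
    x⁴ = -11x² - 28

No real solutions.

Let u = x². The equation becomes u² + 11u + 28 = 0.
Factor: (u + 4)(u + 7) = 0, so u = -4 or u = -7.
x² = -4 < 0 has no real solution.
x² = -7 < 0 has no real solution.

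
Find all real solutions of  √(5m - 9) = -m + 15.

Square both sides: 5m - 9 = (-m + 15)².
Expand and rearrange: m² - 35m + 234 = 0.
Solving gives m = 26 or m = 9.
Check each candidate in the original equation:
  m = 26: √(121) = 11, while -m + 15 = -11 — extraneous.
  m = 9: √(36) = 6, while -m + 15 = 6 — valid.

m = 9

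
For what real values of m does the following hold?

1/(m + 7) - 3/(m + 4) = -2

m = -7.3452 or m = -2.6548

Multiply both sides by (m + 7)(m + 4):
(m + 4) - 3(m + 7) = -2(m + 7)(m + 4).
Expand and collect terms: -2m² - 20m - 39 = 0.
By the quadratic formula, m = (20 ± √88) / -4, so m ≈ -7.3452 or m ≈ -2.6548.
Neither value makes a denominator zero (m ≠ -7, m ≠ -4), so both are valid.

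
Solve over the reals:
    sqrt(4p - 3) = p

p = 1 or p = 3

Square both sides: 4p - 3 = (p)^2.
Expand and rearrange: p^2 - 4p + 3 = 0.
Solving gives p = 3 or p = 1.
Check each candidate in the original equation:
  p = 3: sqrt(9) = 3, while p = 3 — valid.
  p = 1: sqrt(1) = 1, while p = 1 — valid.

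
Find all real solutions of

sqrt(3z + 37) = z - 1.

z = 9

Square both sides: 3z + 37 = (z - 1)^2.
Expand and rearrange: z^2 - 5z - 36 = 0.
Solving gives z = 9 or z = -4.
Check each candidate in the original equation:
  z = 9: sqrt(64) = 8, while z - 1 = 8 — valid.
  z = -4: sqrt(25) = 5, while z - 1 = -5 — extraneous.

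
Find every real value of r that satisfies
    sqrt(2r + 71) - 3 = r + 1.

Isolate the radical: sqrt(2r + 71) = r + 4.
Square both sides: 2r + 71 = (r + 4)^2.
Expand and rearrange: r^2 + 6r - 55 = 0.
Solving gives r = 5 or r = -11.
Check each candidate in the original equation:
  r = 5: sqrt(81) = 9, while r + 4 = 9 — valid.
  r = -11: sqrt(49) = 7, while r + 4 = -7 — extraneous.

r = 5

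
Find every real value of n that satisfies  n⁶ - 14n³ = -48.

Let u = n³. The equation becomes u² - 14u + 48 = 0.
Factor: (u - 8)(u - 6) = 0, so u = 8 or u = 6.
n³ = 8 gives n = 2.
n³ = 6 gives n = ∛(6) ≈ 1.8171.

n = 1.8171 or n = 2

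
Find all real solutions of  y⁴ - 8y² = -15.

y = -2.2361 or y = -1.7321 or y = 1.7321 or y = 2.2361

Let u = y². The equation becomes u² - 8u + 15 = 0.
Factor: (u - 3)(u - 5) = 0, so u = 3 or u = 5.
y² = 3 gives y = ±√(3) ≈ ±1.7321.
y² = 5 gives y = ±√(5) ≈ ±2.2361.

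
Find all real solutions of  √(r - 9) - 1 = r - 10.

r = 9 or r = 10

Isolate the radical: √(r - 9) = r - 9.
Square both sides: r - 9 = (r - 9)².
Expand and rearrange: r² - 19r + 90 = 0.
Solving gives r = 10 or r = 9.
Check each candidate in the original equation:
  r = 10: √(1) = 1, while r - 9 = 1 — valid.
  r = 9: √(0) = 0, while r - 9 = 0 — valid.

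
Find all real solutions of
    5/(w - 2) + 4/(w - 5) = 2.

w = 3.1883 or w = 8.3117

Multiply both sides by (w - 2)(w - 5):
5(w - 5) + 4(w - 2) = 2(w - 2)(w - 5).
Expand and collect terms: 2w^2 - 23w + 53 = 0.
By the quadratic formula, w = (23 +/- sqrt(105)) / 4, so w ~= 8.3117 or w ~= 3.1883.
Neither value makes a denominator zero (w != 2, w != 5), so both are valid.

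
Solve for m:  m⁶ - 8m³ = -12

Let u = m³. The equation becomes u² - 8u + 12 = 0.
Factor: (u - 6)(u - 2) = 0, so u = 6 or u = 2.
m³ = 6 gives m = ∛(6) ≈ 1.8171.
m³ = 2 gives m = ∛(2) ≈ 1.2599.

m = 1.2599 or m = 1.8171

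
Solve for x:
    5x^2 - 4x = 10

x = -1.0697 or x = 1.8697

Rearrange to standard form: 5x^2 - 4x - 10 = 0.
Discriminant: (-4)^2 - 4*5*(-10) = 216.
Quadratic formula: x = (4 +/- sqrt(216)) / 10.
So x = 2/5 + 3*sqrt(6)/5 ~= 1.8697 or x = 2/5 - 3*sqrt(6)/5 ~= -1.0697.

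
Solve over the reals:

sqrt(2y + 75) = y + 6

Square both sides: 2y + 75 = (y + 6)^2.
Expand and rearrange: y^2 + 10y - 39 = 0.
Solving gives y = 3 or y = -13.
Check each candidate in the original equation:
  y = 3: sqrt(81) = 9, while y + 6 = 9 — valid.
  y = -13: sqrt(49) = 7, while y + 6 = -7 — extraneous.

y = 3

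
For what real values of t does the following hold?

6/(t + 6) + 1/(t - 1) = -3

t = -8.0763 or t = 0.7429

Multiply both sides by (t + 6)(t - 1):
6(t - 1) + (t + 6) = -3(t + 6)(t - 1).
Expand and collect terms: -3t² - 22t + 18 = 0.
By the quadratic formula, t = (22 ± √700) / -6, so t ≈ -8.0763 or t ≈ 0.7429.
Neither value makes a denominator zero (t ≠ -6, t ≠ 1), so both are valid.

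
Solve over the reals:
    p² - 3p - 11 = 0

Discriminant: (-3)² − 4·1·(-11) = 53.
Quadratic formula: p = (3 ± √53) / 2.
So p = 3/2 + √(53)/2 ≈ 5.1401 or p = 3/2 - √(53)/2 ≈ -2.1401.

p = -2.1401 or p = 5.1401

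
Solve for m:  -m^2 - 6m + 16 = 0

m = -8 or m = 2

Factor: -1(m + 8)(m - 2) = 0.
So m = -8 or m = 2.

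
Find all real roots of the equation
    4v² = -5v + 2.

v = -1.5687 or v = 0.3187

Rearrange to standard form: 4v² + 5v - 2 = 0.
Discriminant: (5)² − 4·4·(-2) = 57.
Quadratic formula: v = (-5 ± √57) / 8.
So v = -5/8 + √(57)/8 ≈ 0.3187 or v = -√(57)/8 - 5/8 ≈ -1.5687.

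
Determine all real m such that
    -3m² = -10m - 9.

m = -0.737 or m = 4.0704

Rearrange to standard form: -3m² + 10m + 9 = 0.
Discriminant: (10)² − 4·(-3)·9 = 208.
Quadratic formula: m = (-10 ± √208) / (-6).
So m = 5/3 - 2·√(13)/3 ≈ -0.737 or m = 5/3 + 2·√(13)/3 ≈ 4.0704.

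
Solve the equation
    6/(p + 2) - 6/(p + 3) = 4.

Multiply both sides by (p + 2)(p + 3):
6(p + 3) - 6(p + 2) = 4(p + 2)(p + 3).
Expand and collect terms: 4p² + 20p + 18 = 0.
By the quadratic formula, p = (-20 ± √112) / 8, so p ≈ -1.1771 or p ≈ -3.8229.
Neither value makes a denominator zero (p ≠ -2, p ≠ -3), so both are valid.

p = -3.8229 or p = -1.1771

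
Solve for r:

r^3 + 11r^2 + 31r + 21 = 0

r = -7 or r = -3 or r = -1

Possible rational roots are divisors of 21. Testing r = -3 gives 0, so (r + 3) is a factor.
Divide: r^3 + 11r^2 + 31r + 21 = (r + 3)(r^2 + 8r + 7).
Factor the quadratic: r = -1 or r = -7.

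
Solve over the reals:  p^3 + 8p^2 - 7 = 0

Possible rational roots are divisors of -7. Testing p = -1 gives 0, so (p + 1) is a factor.
Divide: p^3 + 8p^2 - 7 = (p + 1)(p^2 + 7p - 7).
Apply the quadratic formula to p^2 + 7p - 7 = 0: p = (-7 +/- sqrt(77))/2, i.e. p ~= 0.8875 or p ~= -7.8875.

p = -7.8875 or p = -1 or p = 0.8875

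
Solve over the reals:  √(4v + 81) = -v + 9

v = 0

Square both sides: 4v + 81 = (-v + 9)².
Expand and rearrange: v² - 22v = 0.
Solving gives v = 22 or v = 0.
Check each candidate in the original equation:
  v = 22: √(169) = 13, while -v + 9 = -13 — extraneous.
  v = 0: √(81) = 9, while -v + 9 = 9 — valid.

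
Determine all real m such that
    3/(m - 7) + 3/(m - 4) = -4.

m = 3.0729 or m = 6.4271

Multiply both sides by (m - 7)(m - 4):
3(m - 4) + 3(m - 7) = -4(m - 7)(m - 4).
Expand and collect terms: -4m² + 38m - 79 = 0.
By the quadratic formula, m = (-38 ± √180) / -8, so m ≈ 3.0729 or m ≈ 6.4271.
Neither value makes a denominator zero (m ≠ 7, m ≠ 4), so both are valid.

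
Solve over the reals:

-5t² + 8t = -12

t = -0.9436 or t = 2.5436

Rearrange to standard form: -5t² + 8t + 12 = 0.
Discriminant: (8)² − 4·(-5)·12 = 304.
Quadratic formula: t = (-8 ± √304) / (-10).
So t = 4/5 - 2·√(19)/5 ≈ -0.9436 or t = 4/5 + 2·√(19)/5 ≈ 2.5436.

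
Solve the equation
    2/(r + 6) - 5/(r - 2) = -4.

r = -6.4355 or r = 3.1855

Multiply both sides by (r + 6)(r - 2):
2(r - 2) - 5(r + 6) = -4(r + 6)(r - 2).
Expand and collect terms: -4r² - 13r + 82 = 0.
By the quadratic formula, r = (13 ± √1481) / -8, so r ≈ -6.4355 or r ≈ 3.1855.
Neither value makes a denominator zero (r ≠ -6, r ≠ 2), so both are valid.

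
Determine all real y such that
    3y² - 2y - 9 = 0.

Discriminant: (-2)² − 4·3·(-9) = 112.
Quadratic formula: y = (2 ± √112) / 6.
So y = 1/3 + 2·√(7)/3 ≈ 2.0972 or y = 1/3 - 2·√(7)/3 ≈ -1.4305.

y = -1.4305 or y = 2.0972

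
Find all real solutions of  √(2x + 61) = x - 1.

x = 10

Square both sides: 2x + 61 = (x - 1)².
Expand and rearrange: x² - 4x - 60 = 0.
Solving gives x = 10 or x = -6.
Check each candidate in the original equation:
  x = 10: √(81) = 9, while x - 1 = 9 — valid.
  x = -6: √(49) = 7, while x - 1 = -7 — extraneous.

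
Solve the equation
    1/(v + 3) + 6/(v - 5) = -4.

v = -3.3051 or v = 3.5551

Multiply both sides by (v + 3)(v - 5):
(v - 5) + 6(v + 3) = -4(v + 3)(v - 5).
Expand and collect terms: -4v² + v + 47 = 0.
By the quadratic formula, v = (-1 ± √753) / -8, so v ≈ -3.3051 or v ≈ 3.5551.
Neither value makes a denominator zero (v ≠ -3, v ≠ 5), so both are valid.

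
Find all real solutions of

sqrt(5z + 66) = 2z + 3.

Square both sides: 5z + 66 = (2z + 3)^2.
Expand and rearrange: 4z^2 + 7z - 57 = 0.
Solving gives z = 3 or z = -4.75.
Check each candidate in the original equation:
  z = 3: sqrt(81) = 9, while 2z + 3 = 9 — valid.
  z = -4.75: sqrt(42.25) = 6.5, while 2z + 3 = -6.5 — extraneous.

z = 3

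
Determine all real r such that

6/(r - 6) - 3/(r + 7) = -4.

Multiply both sides by (r - 6)(r + 7):
6(r + 7) - 3(r - 6) = -4(r - 6)(r + 7).
Expand and collect terms: -4r² - 7r + 108 = 0.
By the quadratic formula, r = (7 ± √1777) / -8, so r ≈ -6.1443 or r ≈ 4.3943.
Neither value makes a denominator zero (r ≠ 6, r ≠ -7), so both are valid.

r = -6.1443 or r = 4.3943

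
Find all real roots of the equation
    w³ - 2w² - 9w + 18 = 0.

w = -3 or w = 2 or w = 3

Possible rational roots are divisors of 18. Testing w = -3 gives 0, so (w + 3) is a factor.
Divide: w³ - 2w² - 9w + 18 = (w + 3)(w² - 5w + 6).
Factor the quadratic: w = 3 or w = 2.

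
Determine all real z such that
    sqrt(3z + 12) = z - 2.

z = 8

Square both sides: 3z + 12 = (z - 2)^2.
Expand and rearrange: z^2 - 7z - 8 = 0.
Solving gives z = 8 or z = -1.
Check each candidate in the original equation:
  z = 8: sqrt(36) = 6, while z - 2 = 6 — valid.
  z = -1: sqrt(9) = 3, while z - 2 = -3 — extraneous.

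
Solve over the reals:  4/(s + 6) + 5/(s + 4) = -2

s = -9.6085 or s = -4.8915

Multiply both sides by (s + 6)(s + 4):
4(s + 4) + 5(s + 6) = -2(s + 6)(s + 4).
Expand and collect terms: -2s^2 - 29s - 94 = 0.
By the quadratic formula, s = (29 +/- sqrt(89)) / -4, so s ~= -9.6085 or s ~= -4.8915.
Neither value makes a denominator zero (s != -6, s != -4), so both are valid.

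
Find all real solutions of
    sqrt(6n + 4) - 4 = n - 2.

Isolate the radical: sqrt(6n + 4) = n + 2.
Square both sides: 6n + 4 = (n + 2)^2.
Expand and rearrange: n^2 - 2n = 0.
Solving gives n = 2 or n = 0.
Check each candidate in the original equation:
  n = 2: sqrt(16) = 4, while n + 2 = 4 — valid.
  n = 0: sqrt(4) = 2, while n + 2 = 2 — valid.

n = 0 or n = 2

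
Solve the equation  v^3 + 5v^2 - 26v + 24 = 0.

Possible rational roots are divisors of 24. Testing v = 2 gives 0, so (v - 2) is a factor.
Divide: v^3 + 5v^2 - 26v + 24 = (v - 2)(v^2 + 7v - 12).
Apply the quadratic formula to v^2 + 7v - 12 = 0: v = (-7 +/- sqrt(97))/2, i.e. v ~= 1.4244 or v ~= -8.4244.

v = -8.4244 or v = 1.4244 or v = 2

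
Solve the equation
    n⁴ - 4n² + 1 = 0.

Let u = n². The equation becomes u² - 4u + 1 = 0.
By the quadratic formula, u = √(3) + 2 or u = 2 - √(3).
n² = √(3) + 2 gives n = ±√(√(3) + 2) ≈ ±1.9319.
n² = 2 - √(3) gives n = ±√(2 - √(3)) ≈ ±0.5176.

n = -1.9319 or n = -0.5176 or n = 0.5176 or n = 1.9319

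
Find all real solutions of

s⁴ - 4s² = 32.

s = -2.8284 or s = 2.8284

Let u = s². The equation becomes u² - 4u - 32 = 0.
Factor: (u - 8)(u + 4) = 0, so u = 8 or u = -4.
s² = 8 gives s = ±2·√(2) ≈ ±2.8284.
s² = -4 < 0 has no real solution.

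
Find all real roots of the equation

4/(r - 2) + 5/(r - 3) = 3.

Multiply both sides by (r - 2)(r - 3):
4(r - 3) + 5(r - 2) = 3(r - 2)(r - 3).
Expand and collect terms: 3r² - 24r + 40 = 0.
By the quadratic formula, r = (24 ± √96) / 6, so r ≈ 5.633 or r ≈ 2.367.
Neither value makes a denominator zero (r ≠ 2, r ≠ 3), so both are valid.

r = 2.367 or r = 5.633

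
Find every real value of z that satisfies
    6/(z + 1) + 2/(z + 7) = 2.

Multiply both sides by (z + 1)(z + 7):
6(z + 7) + 2(z + 1) = 2(z + 1)(z + 7).
Expand and collect terms: 2z^2 + 8z - 30 = 0.
By the quadratic formula, z = (-8 +/- sqrt(304)) / 4, so z ~= 2.3589 or z ~= -6.3589.
Neither value makes a denominator zero (z != -1, z != -7), so both are valid.

z = -6.3589 or z = 2.3589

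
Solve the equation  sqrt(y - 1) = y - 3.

Square both sides: y - 1 = (y - 3)^2.
Expand and rearrange: y^2 - 7y + 10 = 0.
Solving gives y = 5 or y = 2.
Check each candidate in the original equation:
  y = 5: sqrt(4) = 2, while y - 3 = 2 — valid.
  y = 2: sqrt(1) = 1, while y - 3 = -1 — extraneous.

y = 5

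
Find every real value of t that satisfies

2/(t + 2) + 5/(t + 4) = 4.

t = -3.1328 or t = -1.1172

Multiply both sides by (t + 2)(t + 4):
2(t + 4) + 5(t + 2) = 4(t + 2)(t + 4).
Expand and collect terms: 4t² + 17t + 14 = 0.
By the quadratic formula, t = (-17 ± √65) / 8, so t ≈ -1.1172 or t ≈ -3.1328.
Neither value makes a denominator zero (t ≠ -2, t ≠ -4), so both are valid.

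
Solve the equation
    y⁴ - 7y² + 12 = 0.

y = -2 or y = -1.7321 or y = 1.7321 or y = 2

Let u = y². The equation becomes u² - 7u + 12 = 0.
Factor: (u - 4)(u - 3) = 0, so u = 4 or u = 3.
y² = 4 gives y = ±2.
y² = 3 gives y = ±√(3) ≈ ±1.7321.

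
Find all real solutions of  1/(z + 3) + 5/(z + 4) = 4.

z = -3.309 or z = -2.191

Multiply both sides by (z + 3)(z + 4):
(z + 4) + 5(z + 3) = 4(z + 3)(z + 4).
Expand and collect terms: 4z^2 + 22z + 29 = 0.
By the quadratic formula, z = (-22 +/- sqrt(20)) / 8, so z ~= -2.191 or z ~= -3.309.
Neither value makes a denominator zero (z != -3, z != -4), so both are valid.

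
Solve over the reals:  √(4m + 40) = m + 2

m = 6

Square both sides: 4m + 40 = (m + 2)².
Expand and rearrange: m² - 36 = 0.
Solving gives m = 6 or m = -6.
Check each candidate in the original equation:
  m = 6: √(64) = 8, while m + 2 = 8 — valid.
  m = -6: √(16) = 4, while m + 2 = -4 — extraneous.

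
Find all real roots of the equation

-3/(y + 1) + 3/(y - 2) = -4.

y = 0.5

Multiply both sides by (y + 1)(y - 2):
-3(y - 2) + 3(y + 1) = -4(y + 1)(y - 2).
Expand and collect terms: -4y² + 4y - 1 = 0.
This has the repeated root y = 0.5.
Neither value makes a denominator zero (y ≠ -1, y ≠ 2), so both are valid.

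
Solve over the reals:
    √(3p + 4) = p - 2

Square both sides: 3p + 4 = (p - 2)².
Expand and rearrange: p² - 7p = 0.
Solving gives p = 7 or p = 0.
Check each candidate in the original equation:
  p = 7: √(25) = 5, while p - 2 = 5 — valid.
  p = 0: √(4) = 2, while p - 2 = -2 — extraneous.

p = 7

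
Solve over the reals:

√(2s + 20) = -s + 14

Square both sides: 2s + 20 = (-s + 14)².
Expand and rearrange: s² - 30s + 176 = 0.
Solving gives s = 22 or s = 8.
Check each candidate in the original equation:
  s = 22: √(64) = 8, while -s + 14 = -8 — extraneous.
  s = 8: √(36) = 6, while -s + 14 = 6 — valid.

s = 8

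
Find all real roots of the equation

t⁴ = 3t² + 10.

Let u = t². The equation becomes u² - 3u - 10 = 0.
Factor: (u - 5)(u + 2) = 0, so u = 5 or u = -2.
t² = 5 gives t = ±√(5) ≈ ±2.2361.
t² = -2 < 0 has no real solution.

t = -2.2361 or t = 2.2361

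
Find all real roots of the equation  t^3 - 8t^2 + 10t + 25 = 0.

Possible rational roots are divisors of 25. Testing t = 5 gives 0, so (t - 5) is a factor.
Divide: t^3 - 8t^2 + 10t + 25 = (t - 5)(t^2 - 3t - 5).
Apply the quadratic formula to t^2 - 3t - 5 = 0: t = (3 +/- sqrt(29))/2, i.e. t ~= 4.1926 or t ~= -1.1926.

t = -1.1926 or t = 4.1926 or t = 5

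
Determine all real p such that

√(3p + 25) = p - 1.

p = 8

Square both sides: 3p + 25 = (p - 1)².
Expand and rearrange: p² - 5p - 24 = 0.
Solving gives p = 8 or p = -3.
Check each candidate in the original equation:
  p = 8: √(49) = 7, while p - 1 = 7 — valid.
  p = -3: √(16) = 4, while p - 1 = -4 — extraneous.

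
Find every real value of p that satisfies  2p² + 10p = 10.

p = -5.8541 or p = 0.8541

Rearrange to standard form: 2p² + 10p - 10 = 0.
Discriminant: (10)² − 4·2·(-10) = 180.
Quadratic formula: p = (-10 ± √180) / 4.
So p = -5/2 + 3·√(5)/2 ≈ 0.8541 or p = -3·√(5)/2 - 5/2 ≈ -5.8541.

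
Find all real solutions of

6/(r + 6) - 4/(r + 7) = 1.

r = -8 or r = -3

Multiply both sides by (r + 6)(r + 7):
6(r + 7) - 4(r + 6) = (r + 6)(r + 7).
Expand and collect terms: r^2 + 11r + 24 = 0.
Factor or apply the quadratic formula: r = -3 or r = -8.
Neither value makes a denominator zero (r != -6, r != -7), so both are valid.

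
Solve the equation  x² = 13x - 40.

Bring every term to one side: x² - 13x + 40 = 0.
Factor: (x - 8)(x - 5) = 0.
So x = 8 or x = 5.

x = 5 or x = 8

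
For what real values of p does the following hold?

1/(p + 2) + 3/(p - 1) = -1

p = -4.3028 or p = -0.6972

Multiply both sides by (p + 2)(p - 1):
(p - 1) + 3(p + 2) = -(p + 2)(p - 1).
Expand and collect terms: -p² - 5p - 3 = 0.
By the quadratic formula, p = (5 ± √13) / -2, so p ≈ -4.3028 or p ≈ -0.6972.
Neither value makes a denominator zero (p ≠ -2, p ≠ 1), so both are valid.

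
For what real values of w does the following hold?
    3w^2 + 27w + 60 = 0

Factor: 3(w + 5)(w + 4) = 0.
So w = -5 or w = -4.

w = -5 or w = -4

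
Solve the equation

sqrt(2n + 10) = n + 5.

n = -5 or n = -3

Square both sides: 2n + 10 = (n + 5)^2.
Expand and rearrange: n^2 + 8n + 15 = 0.
Solving gives n = -3 or n = -5.
Check each candidate in the original equation:
  n = -3: sqrt(4) = 2, while n + 5 = 2 — valid.
  n = -5: sqrt(0) = 0, while n + 5 = 0 — valid.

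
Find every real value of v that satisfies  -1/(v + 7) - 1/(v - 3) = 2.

Multiply both sides by (v + 7)(v - 3):
-(v - 3) - (v + 7) = 2(v + 7)(v - 3).
Expand and collect terms: 2v² + 10v - 38 = 0.
By the quadratic formula, v = (-10 ± √404) / 4, so v ≈ 2.5249 or v ≈ -7.5249.
Neither value makes a denominator zero (v ≠ -7, v ≠ 3), so both are valid.

v = -7.5249 or v = 2.5249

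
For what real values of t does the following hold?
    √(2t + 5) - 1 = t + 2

Isolate the radical: √(2t + 5) = t + 3.
Square both sides: 2t + 5 = (t + 3)².
Expand and rearrange: t² + 4t + 4 = 0.
This gives the repeated root t = -2.
Check in the original equation:
  t = -2: √(1) = 1, while t + 3 = 1 — valid.

t = -2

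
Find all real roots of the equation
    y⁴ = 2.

Let u = y². The equation becomes u² - 2 = 0.
By the quadratic formula, u = √(2) or u = -√(2).
y² = √(2) gives y = ±2^(1/4) ≈ ±1.1892.
y² = -√(2) < 0 has no real solution.

y = -1.1892 or y = 1.1892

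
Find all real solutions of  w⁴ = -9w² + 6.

Let u = w². The equation becomes u² + 9u - 6 = 0.
By the quadratic formula, u = -9/2 + √(105)/2 or u = -√(105)/2 - 9/2.
w² = -9/2 + √(105)/2 gives w = ±√(-9/2 + √(105)/2) ≈ ±0.7896.
w² = -√(105)/2 - 9/2 < 0 has no real solution.

w = -0.7896 or w = 0.7896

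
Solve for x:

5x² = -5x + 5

Rearrange to standard form: 5x² + 5x - 5 = 0.
Discriminant: (5)² − 4·5·(-5) = 125.
Quadratic formula: x = (-5 ± √125) / 10.
So x = -1/2 + √(5)/2 ≈ 0.618 or x = -√(5)/2 - 1/2 ≈ -1.618.

x = -1.618 or x = 0.618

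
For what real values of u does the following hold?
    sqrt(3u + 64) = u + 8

u = 0

Square both sides: 3u + 64 = (u + 8)^2.
Expand and rearrange: u^2 + 13u = 0.
Solving gives u = 0 or u = -13.
Check each candidate in the original equation:
  u = 0: sqrt(64) = 8, while u + 8 = 8 — valid.
  u = -13: sqrt(25) = 5, while u + 8 = -5 — extraneous.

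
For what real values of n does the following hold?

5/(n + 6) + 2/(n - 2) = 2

Multiply both sides by (n + 6)(n - 2):
5(n - 2) + 2(n + 6) = 2(n + 6)(n - 2).
Expand and collect terms: 2n^2 + n - 26 = 0.
By the quadratic formula, n = (-1 +/- sqrt(209)) / 4, so n ~= 3.3642 or n ~= -3.8642.
Neither value makes a denominator zero (n != -6, n != 2), so both are valid.

n = -3.8642 or n = 3.3642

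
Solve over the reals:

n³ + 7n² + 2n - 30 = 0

n = -5.7417 or n = -3 or n = 1.7417

Possible rational roots are divisors of -30. Testing n = -3 gives 0, so (n + 3) is a factor.
Divide: n³ + 7n² + 2n - 30 = (n + 3)(n² + 4n - 10).
Apply the quadratic formula to n² + 4n - 10 = 0: n = (-4 ± √56)/2, i.e. n ≈ 1.7417 or n ≈ -5.7417.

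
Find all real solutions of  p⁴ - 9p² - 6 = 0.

p = -3.1022 or p = 3.1022

Let u = p². The equation becomes u² - 9u - 6 = 0.
By the quadratic formula, u = 9/2 + √(105)/2 or u = 9/2 - √(105)/2.
p² = 9/2 + √(105)/2 gives p = ±√(9/2 + √(105)/2) ≈ ±3.1022.
p² = 9/2 - √(105)/2 < 0 has no real solution.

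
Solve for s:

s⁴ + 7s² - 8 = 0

Let u = s². The equation becomes u² + 7u - 8 = 0.
Factor: (u - 1)(u + 8) = 0, so u = 1 or u = -8.
s² = 1 gives s = ±1.
s² = -8 < 0 has no real solution.

s = -1 or s = 1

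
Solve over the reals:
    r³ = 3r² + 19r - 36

r = -4 or r = 1.6972 or r = 5.3028

Rearrange: r³ - 3r² - 19r + 36 = 0.
Possible rational roots are divisors of 36. Testing r = -4 gives 0, so (r + 4) is a factor.
Divide: r³ - 3r² - 19r + 36 = (r + 4)(r² - 7r + 9).
Apply the quadratic formula to r² - 7r + 9 = 0: r = (7 ± √13)/2, i.e. r ≈ 5.3028 or r ≈ 1.6972.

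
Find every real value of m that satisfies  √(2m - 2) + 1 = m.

m = 1 or m = 3

Isolate the radical: √(2m - 2) = m - 1.
Square both sides: 2m - 2 = (m - 1)².
Expand and rearrange: m² - 4m + 3 = 0.
Solving gives m = 3 or m = 1.
Check each candidate in the original equation:
  m = 3: √(4) = 2, while m - 1 = 2 — valid.
  m = 1: √(0) = 0, while m - 1 = 0 — valid.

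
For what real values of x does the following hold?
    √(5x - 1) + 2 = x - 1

Isolate the radical: √(5x - 1) = x - 3.
Square both sides: 5x - 1 = (x - 3)².
Expand and rearrange: x² - 11x + 10 = 0.
Solving gives x = 10 or x = 1.
Check each candidate in the original equation:
  x = 10: √(49) = 7, while x - 3 = 7 — valid.
  x = 1: √(4) = 2, while x - 3 = -2 — extraneous.

x = 10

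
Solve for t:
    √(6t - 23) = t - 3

Square both sides: 6t - 23 = (t - 3)².
Expand and rearrange: t² - 12t + 32 = 0.
Solving gives t = 8 or t = 4.
Check each candidate in the original equation:
  t = 8: √(25) = 5, while t - 3 = 5 — valid.
  t = 4: √(1) = 1, while t - 3 = 1 — valid.

t = 4 or t = 8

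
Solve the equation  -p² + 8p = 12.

p = 2 or p = 6

Bring every term to one side: -p² + 8p - 12 = 0.
Factor: -1(p - 6)(p - 2) = 0.
So p = 6 or p = 2.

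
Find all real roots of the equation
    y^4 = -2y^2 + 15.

y = -1.7321 or y = 1.7321

Let u = y^2. The equation becomes u^2 + 2u - 15 = 0.
Factor: (u - 3)(u + 5) = 0, so u = 3 or u = -5.
y^2 = 3 gives y = +/-sqrt(3) ~= +/-1.7321.
y^2 = -5 < 0 has no real solution.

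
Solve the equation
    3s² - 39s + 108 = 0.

Factor: 3(s - 4)(s - 9) = 0.
So s = 4 or s = 9.

s = 4 or s = 9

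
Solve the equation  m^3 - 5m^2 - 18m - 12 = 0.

m = -1.5826 or m = -1 or m = 7.5826

Possible rational roots are divisors of -12. Testing m = -1 gives 0, so (m + 1) is a factor.
Divide: m^3 - 5m^2 - 18m - 12 = (m + 1)(m^2 - 6m - 12).
Apply the quadratic formula to m^2 - 6m - 12 = 0: m = (6 +/- sqrt(84))/2, i.e. m ~= 7.5826 or m ~= -1.5826.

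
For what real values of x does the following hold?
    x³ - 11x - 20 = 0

Possible rational roots are divisors of -20. Testing x = 4 gives 0, so (x - 4) is a factor.
Divide: x³ - 11x - 20 = (x - 4)(x² + 4x + 5).
The quadratic x² + 4x + 5 has discriminant -4 < 0, so no further real roots.

x = 4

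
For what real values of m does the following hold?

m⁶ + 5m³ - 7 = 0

m = -1.8312 or m = 1.0447

Let u = m³. The equation becomes u² + 5u - 7 = 0.
By the quadratic formula, u = -5/2 + √(53)/2 or u = -√(53)/2 - 5/2.
m³ = -5/2 + √(53)/2 gives m = ∛(-5/2 + √(53)/2) ≈ 1.0447.
m³ = -√(53)/2 - 5/2 gives m = -∛(5/2 + √(53)/2) ≈ -1.8312.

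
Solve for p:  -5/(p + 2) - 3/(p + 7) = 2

p = -9.2839 or p = -3.7161

Multiply both sides by (p + 2)(p + 7):
-5(p + 7) - 3(p + 2) = 2(p + 2)(p + 7).
Expand and collect terms: 2p^2 + 26p + 69 = 0.
By the quadratic formula, p = (-26 +/- sqrt(124)) / 4, so p ~= -3.7161 or p ~= -9.2839.
Neither value makes a denominator zero (p != -2, p != -7), so both are valid.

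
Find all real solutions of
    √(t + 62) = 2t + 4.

Square both sides: t + 62 = (2t + 4)².
Expand and rearrange: 4t² + 15t - 46 = 0.
Solving gives t = 2 or t = -5.75.
Check each candidate in the original equation:
  t = 2: √(64) = 8, while 2t + 4 = 8 — valid.
  t = -5.75: √(56.25) = 7.5, while 2t + 4 = -7.5 — extraneous.

t = 2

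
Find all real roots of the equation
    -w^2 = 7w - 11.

Rearrange to standard form: -w^2 - 7w + 11 = 0.
Discriminant: (-7)^2 - 4*(-1)*11 = 93.
Quadratic formula: w = (7 +/- sqrt(93)) / (-2).
So w = -sqrt(93)/2 - 7/2 ~= -8.3218 or w = -7/2 + sqrt(93)/2 ~= 1.3218.

w = -8.3218 or w = 1.3218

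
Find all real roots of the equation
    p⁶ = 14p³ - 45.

p = 1.71 or p = 2.0801

Let u = p³. The equation becomes u² - 14u + 45 = 0.
Factor: (u - 5)(u - 9) = 0, so u = 5 or u = 9.
p³ = 5 gives p = ∛(5) ≈ 1.71.
p³ = 9 gives p = ∛(9) ≈ 2.0801.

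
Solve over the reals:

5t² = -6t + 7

t = -1.9266 or t = 0.7266

Rearrange to standard form: 5t² + 6t - 7 = 0.
Discriminant: (6)² − 4·5·(-7) = 176.
Quadratic formula: t = (-6 ± √176) / 10.
So t = -3/5 + 2·√(11)/5 ≈ 0.7266 or t = -2·√(11)/5 - 3/5 ≈ -1.9266.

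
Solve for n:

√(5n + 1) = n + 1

Square both sides: 5n + 1 = (n + 1)².
Expand and rearrange: n² - 3n = 0.
Solving gives n = 3 or n = 0.
Check each candidate in the original equation:
  n = 3: √(16) = 4, while n + 1 = 4 — valid.
  n = 0: √(1) = 1, while n + 1 = 1 — valid.

n = 0 or n = 3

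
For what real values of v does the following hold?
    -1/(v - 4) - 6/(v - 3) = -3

Multiply both sides by (v - 4)(v - 3):
-(v - 3) - 6(v - 4) = -3(v - 4)(v - 3).
Expand and collect terms: -3v² + 28v - 63 = 0.
By the quadratic formula, v = (-28 ± √28) / -6, so v ≈ 3.7847 or v ≈ 5.5486.
Neither value makes a denominator zero (v ≠ 4, v ≠ 3), so both are valid.

v = 3.7847 or v = 5.5486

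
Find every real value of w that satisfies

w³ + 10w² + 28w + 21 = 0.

w = -5.7913 or w = -3 or w = -1.2087

Possible rational roots are divisors of 21. Testing w = -3 gives 0, so (w + 3) is a factor.
Divide: w³ + 10w² + 28w + 21 = (w + 3)(w² + 7w + 7).
Apply the quadratic formula to w² + 7w + 7 = 0: w = (-7 ± √21)/2, i.e. w ≈ -1.2087 or w ≈ -5.7913.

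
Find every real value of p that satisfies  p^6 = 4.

Let u = p^3. The equation becomes u^2 - 4 = 0.
Factor: (u - 2)(u + 2) = 0, so u = 2 or u = -2.
p^3 = 2 gives p = (2)^(1/3) ~= 1.2599.
p^3 = -2 gives p = -(2)^(1/3) ~= -1.2599.

p = -1.2599 or p = 1.2599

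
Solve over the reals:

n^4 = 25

Let u = n^2. The equation becomes u^2 - 25 = 0.
Factor: (u + 5)(u - 5) = 0, so u = -5 or u = 5.
n^2 = -5 < 0 has no real solution.
n^2 = 5 gives n = +/-sqrt(5) ~= +/-2.2361.

n = -2.2361 or n = 2.2361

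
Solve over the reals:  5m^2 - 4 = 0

m = -0.8944 or m = 0.8944

Discriminant: (0)^2 - 4*5*(-4) = 80.
Quadratic formula: m = (0 +/- sqrt(80)) / 10.
So m = 2*sqrt(5)/5 ~= 0.8944 or m = -2*sqrt(5)/5 ~= -0.8944.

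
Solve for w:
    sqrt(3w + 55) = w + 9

w = -2

Square both sides: 3w + 55 = (w + 9)^2.
Expand and rearrange: w^2 + 15w + 26 = 0.
Solving gives w = -2 or w = -13.
Check each candidate in the original equation:
  w = -2: sqrt(49) = 7, while w + 9 = 7 — valid.
  w = -13: sqrt(16) = 4, while w + 9 = -4 — extraneous.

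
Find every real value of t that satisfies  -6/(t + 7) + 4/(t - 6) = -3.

t = -4.7158 or t = 4.3824

Multiply both sides by (t + 7)(t - 6):
-6(t - 6) + 4(t + 7) = -3(t + 7)(t - 6).
Expand and collect terms: -3t² - t + 62 = 0.
By the quadratic formula, t = (1 ± √745) / -6, so t ≈ -4.7158 or t ≈ 4.3824.
Neither value makes a denominator zero (t ≠ -7, t ≠ 6), so both are valid.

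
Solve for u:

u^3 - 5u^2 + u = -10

Rearrange: u^3 - 5u^2 + u + 10 = 0.
Possible rational roots are divisors of 10. Testing u = 2 gives 0, so (u - 2) is a factor.
Divide: u^3 - 5u^2 + u + 10 = (u - 2)(u^2 - 3u - 5).
Apply the quadratic formula to u^2 - 3u - 5 = 0: u = (3 +/- sqrt(29))/2, i.e. u ~= 4.1926 or u ~= -1.1926.

u = -1.1926 or u = 2 or u = 4.1926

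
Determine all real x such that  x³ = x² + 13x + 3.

x = -3 or x = -0.2361 or x = 4.2361

Rearrange: x³ - x² - 13x - 3 = 0.
Possible rational roots are divisors of -3. Testing x = -3 gives 0, so (x + 3) is a factor.
Divide: x³ - x² - 13x - 3 = (x + 3)(x² - 4x - 1).
Apply the quadratic formula to x² - 4x - 1 = 0: x = (4 ± √20)/2, i.e. x ≈ 4.2361 or x ≈ -0.2361.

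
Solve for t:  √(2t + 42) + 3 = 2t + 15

t = -3

Isolate the radical: √(2t + 42) = 2t + 12.
Square both sides: 2t + 42 = (2t + 12)².
Expand and rearrange: 4t² + 46t + 102 = 0.
Solving gives t = -3 or t = -8.5.
Check each candidate in the original equation:
  t = -3: √(36) = 6, while 2t + 12 = 6 — valid.
  t = -8.5: √(25) = 5, while 2t + 12 = -5 — extraneous.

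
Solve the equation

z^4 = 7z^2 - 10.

Let u = z^2. The equation becomes u^2 - 7u + 10 = 0.
Factor: (u - 5)(u - 2) = 0, so u = 5 or u = 2.
z^2 = 5 gives z = +/-sqrt(5) ~= +/-2.2361.
z^2 = 2 gives z = +/-sqrt(2) ~= +/-1.4142.

z = -2.2361 or z = -1.4142 or z = 1.4142 or z = 2.2361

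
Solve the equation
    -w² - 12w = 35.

w = -7 or w = -5

Bring every term to one side: -w² - 12w - 35 = 0.
Factor: -1(w + 7)(w + 5) = 0.
So w = -7 or w = -5.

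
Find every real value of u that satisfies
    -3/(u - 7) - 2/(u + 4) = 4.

u = -4.5348 or u = 6.2848

Multiply both sides by (u - 7)(u + 4):
-3(u + 4) - 2(u - 7) = 4(u - 7)(u + 4).
Expand and collect terms: 4u^2 - 7u - 114 = 0.
By the quadratic formula, u = (7 +/- sqrt(1873)) / 8, so u ~= 6.2848 or u ~= -4.5348.
Neither value makes a denominator zero (u != 7, u != -4), so both are valid.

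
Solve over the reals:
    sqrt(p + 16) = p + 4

Square both sides: p + 16 = (p + 4)^2.
Expand and rearrange: p^2 + 7p = 0.
Solving gives p = 0 or p = -7.
Check each candidate in the original equation:
  p = 0: sqrt(16) = 4, while p + 4 = 4 — valid.
  p = -7: sqrt(9) = 3, while p + 4 = -3 — extraneous.

p = 0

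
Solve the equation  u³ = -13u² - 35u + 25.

Rearrange: u³ + 13u² + 35u - 25 = 0.
Possible rational roots are divisors of -25. Testing u = -5 gives 0, so (u + 5) is a factor.
Divide: u³ + 13u² + 35u - 25 = (u + 5)(u² + 8u - 5).
Apply the quadratic formula to u² + 8u - 5 = 0: u = (-8 ± √84)/2, i.e. u ≈ 0.5826 or u ≈ -8.5826.

u = -8.5826 or u = -5 or u = 0.5826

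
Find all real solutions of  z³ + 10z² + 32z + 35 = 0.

Possible rational roots are divisors of 35. Testing z = -5 gives 0, so (z + 5) is a factor.
Divide: z³ + 10z² + 32z + 35 = (z + 5)(z² + 5z + 7).
The quadratic z² + 5z + 7 has discriminant -3 < 0, so no further real roots.

z = -5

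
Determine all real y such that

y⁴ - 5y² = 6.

y = -2.4495 or y = 2.4495

Let u = y². The equation becomes u² - 5u - 6 = 0.
Factor: (u - 6)(u + 1) = 0, so u = 6 or u = -1.
y² = 6 gives y = ±√(6) ≈ ±2.4495.
y² = -1 < 0 has no real solution.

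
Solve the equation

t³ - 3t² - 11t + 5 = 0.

t = -2.4142 or t = 0.4142 or t = 5

Possible rational roots are divisors of 5. Testing t = 5 gives 0, so (t - 5) is a factor.
Divide: t³ - 3t² - 11t + 5 = (t - 5)(t² + 2t - 1).
Apply the quadratic formula to t² + 2t - 1 = 0: t = (-2 ± √8)/2, i.e. t ≈ 0.4142 or t ≈ -2.4142.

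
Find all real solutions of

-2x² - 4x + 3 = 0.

x = -2.5811 or x = 0.5811

Discriminant: (-4)² − 4·(-2)·3 = 40.
Quadratic formula: x = (4 ± √40) / (-4).
So x = -√(10)/2 - 1 ≈ -2.5811 or x = -1 + √(10)/2 ≈ 0.5811.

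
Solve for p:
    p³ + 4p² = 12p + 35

p = -5 or p = -2.1926 or p = 3.1926

Rearrange: p³ + 4p² - 12p - 35 = 0.
Possible rational roots are divisors of -35. Testing p = -5 gives 0, so (p + 5) is a factor.
Divide: p³ + 4p² - 12p - 35 = (p + 5)(p² - p - 7).
Apply the quadratic formula to p² - p - 7 = 0: p = (1 ± √29)/2, i.e. p ≈ 3.1926 or p ≈ -2.1926.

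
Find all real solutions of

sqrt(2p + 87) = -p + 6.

Square both sides: 2p + 87 = (-p + 6)^2.
Expand and rearrange: p^2 - 14p - 51 = 0.
Solving gives p = 17 or p = -3.
Check each candidate in the original equation:
  p = 17: sqrt(121) = 11, while -p + 6 = -11 — extraneous.
  p = -3: sqrt(81) = 9, while -p + 6 = 9 — valid.

p = -3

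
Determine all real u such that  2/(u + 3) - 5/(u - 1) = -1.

Multiply both sides by (u + 3)(u - 1):
2(u - 1) - 5(u + 3) = -(u + 3)(u - 1).
Expand and collect terms: -u^2 + u + 20 = 0.
Factor or apply the quadratic formula: u = -4 or u = 5.
Neither value makes a denominator zero (u != -3, u != 1), so both are valid.

u = -4 or u = 5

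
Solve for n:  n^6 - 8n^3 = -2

Let u = n^3. The equation becomes u^2 - 8u + 2 = 0.
By the quadratic formula, u = sqrt(14) + 4 or u = 4 - sqrt(14).
n^3 = sqrt(14) + 4 gives n = (sqrt(14) + 4)^(1/3) ~= 1.9782.
n^3 = 4 - sqrt(14) gives n = (4 - sqrt(14))^(1/3) ~= 0.6369.

n = 0.6369 or n = 1.9782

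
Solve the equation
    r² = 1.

r = -1 or r = 1

Bring every term to one side: r² - 1 = 0.
Factor: (r + 1)(r - 1) = 0.
So r = -1 or r = 1.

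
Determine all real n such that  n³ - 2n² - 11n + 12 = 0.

Possible rational roots are divisors of 12. Testing n = 4 gives 0, so (n - 4) is a factor.
Divide: n³ - 2n² - 11n + 12 = (n - 4)(n² + 2n - 3).
Factor the quadratic: n = 1 or n = -3.

n = -3 or n = 1 or n = 4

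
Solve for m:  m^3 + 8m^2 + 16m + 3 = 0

m = -4.7913 or m = -3 or m = -0.2087

Possible rational roots are divisors of 3. Testing m = -3 gives 0, so (m + 3) is a factor.
Divide: m^3 + 8m^2 + 16m + 3 = (m + 3)(m^2 + 5m + 1).
Apply the quadratic formula to m^2 + 5m + 1 = 0: m = (-5 +/- sqrt(21))/2, i.e. m ~= -0.2087 or m ~= -4.7913.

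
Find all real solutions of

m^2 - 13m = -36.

m = 4 or m = 9

Bring every term to one side: m^2 - 13m + 36 = 0.
Factor: (m - 9)(m - 4) = 0.
So m = 9 or m = 4.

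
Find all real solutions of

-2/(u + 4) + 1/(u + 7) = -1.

Multiply both sides by (u + 4)(u + 7):
-2(u + 7) + (u + 4) = -(u + 4)(u + 7).
Expand and collect terms: -u² - 10u - 18 = 0.
By the quadratic formula, u = (10 ± √28) / -2, so u ≈ -7.6458 or u ≈ -2.3542.
Neither value makes a denominator zero (u ≠ -4, u ≠ -7), so both are valid.

u = -7.6458 or u = -2.3542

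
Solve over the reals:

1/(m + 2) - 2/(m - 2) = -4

Multiply both sides by (m + 2)(m - 2):
(m - 2) - 2(m + 2) = -4(m + 2)(m - 2).
Expand and collect terms: -4m^2 + m + 22 = 0.
By the quadratic formula, m = (-1 +/- sqrt(353)) / -8, so m ~= -2.2235 or m ~= 2.4735.
Neither value makes a denominator zero (m != -2, m != 2), so both are valid.

m = -2.2235 or m = 2.4735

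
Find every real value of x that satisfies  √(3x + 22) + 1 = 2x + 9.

x = -2

Isolate the radical: √(3x + 22) = 2x + 8.
Square both sides: 3x + 22 = (2x + 8)².
Expand and rearrange: 4x² + 29x + 42 = 0.
Solving gives x = -2 or x = -5.25.
Check each candidate in the original equation:
  x = -2: √(16) = 4, while 2x + 8 = 4 — valid.
  x = -5.25: √(6.25) = 2.5, while 2x + 8 = -2.5 — extraneous.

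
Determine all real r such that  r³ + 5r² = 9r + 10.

r = -6.1926 or r = -0.8074 or r = 2

Rearrange: r³ + 5r² - 9r - 10 = 0.
Possible rational roots are divisors of -10. Testing r = 2 gives 0, so (r - 2) is a factor.
Divide: r³ + 5r² - 9r - 10 = (r - 2)(r² + 7r + 5).
Apply the quadratic formula to r² + 7r + 5 = 0: r = (-7 ± √29)/2, i.e. r ≈ -0.8074 or r ≈ -6.1926.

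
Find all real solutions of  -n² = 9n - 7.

n = -9.7202 or n = 0.7202

Rearrange to standard form: -n² - 9n + 7 = 0.
Discriminant: (-9)² − 4·(-1)·7 = 109.
Quadratic formula: n = (9 ± √109) / (-2).
So n = -√(109)/2 - 9/2 ≈ -9.7202 or n = -9/2 + √(109)/2 ≈ 0.7202.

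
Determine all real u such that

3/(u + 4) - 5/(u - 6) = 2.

u = -1.7913 or u = 2.7913

Multiply both sides by (u + 4)(u - 6):
3(u - 6) - 5(u + 4) = 2(u + 4)(u - 6).
Expand and collect terms: 2u^2 - 2u - 10 = 0.
By the quadratic formula, u = (2 +/- sqrt(84)) / 4, so u ~= 2.7913 or u ~= -1.7913.
Neither value makes a denominator zero (u != -4, u != 6), so both are valid.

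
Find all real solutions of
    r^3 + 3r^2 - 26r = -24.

Rearrange: r^3 + 3r^2 - 26r + 24 = 0.
Possible rational roots are divisors of 24. Testing r = 3 gives 0, so (r - 3) is a factor.
Divide: r^3 + 3r^2 - 26r + 24 = (r - 3)(r^2 + 6r - 8).
Apply the quadratic formula to r^2 + 6r - 8 = 0: r = (-6 +/- sqrt(68))/2, i.e. r ~= 1.1231 or r ~= -7.1231.

r = -7.1231 or r = 1.1231 or r = 3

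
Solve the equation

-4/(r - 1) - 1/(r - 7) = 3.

Multiply both sides by (r - 1)(r - 7):
-4(r - 7) - (r - 1) = 3(r - 1)(r - 7).
Expand and collect terms: 3r^2 - 19r - 8 = 0.
By the quadratic formula, r = (19 +/- sqrt(457)) / 6, so r ~= 6.7296 or r ~= -0.3963.
Neither value makes a denominator zero (r != 1, r != 7), so both are valid.

r = -0.3963 or r = 6.7296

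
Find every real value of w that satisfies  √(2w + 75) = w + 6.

w = 3

Square both sides: 2w + 75 = (w + 6)².
Expand and rearrange: w² + 10w - 39 = 0.
Solving gives w = 3 or w = -13.
Check each candidate in the original equation:
  w = 3: √(81) = 9, while w + 6 = 9 — valid.
  w = -13: √(49) = 7, while w + 6 = -7 — extraneous.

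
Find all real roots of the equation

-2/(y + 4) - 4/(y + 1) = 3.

y = -5 or y = -2

Multiply both sides by (y + 4)(y + 1):
-2(y + 1) - 4(y + 4) = 3(y + 4)(y + 1).
Expand and collect terms: 3y² + 21y + 30 = 0.
Factor or apply the quadratic formula: y = -2 or y = -5.
Neither value makes a denominator zero (y ≠ -4, y ≠ -1), so both are valid.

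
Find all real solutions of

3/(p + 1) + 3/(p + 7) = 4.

p = -6.3423 or p = -0.1577

Multiply both sides by (p + 1)(p + 7):
3(p + 7) + 3(p + 1) = 4(p + 1)(p + 7).
Expand and collect terms: 4p² + 26p + 4 = 0.
By the quadratic formula, p = (-26 ± √612) / 8, so p ≈ -0.1577 or p ≈ -6.3423.
Neither value makes a denominator zero (p ≠ -1, p ≠ -7), so both are valid.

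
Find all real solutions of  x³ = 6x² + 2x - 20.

Rearrange: x³ - 6x² - 2x + 20 = 0.
Possible rational roots are divisors of 20. Testing x = 2 gives 0, so (x - 2) is a factor.
Divide: x³ - 6x² - 2x + 20 = (x - 2)(x² - 4x - 10).
Apply the quadratic formula to x² - 4x - 10 = 0: x = (4 ± √56)/2, i.e. x ≈ 5.7417 or x ≈ -1.7417.

x = -1.7417 or x = 2 or x = 5.7417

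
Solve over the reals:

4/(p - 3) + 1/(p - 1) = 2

p = 1.2344 or p = 5.2656

Multiply both sides by (p - 3)(p - 1):
4(p - 1) + (p - 3) = 2(p - 3)(p - 1).
Expand and collect terms: 2p² - 13p + 13 = 0.
By the quadratic formula, p = (13 ± √65) / 4, so p ≈ 5.2656 or p ≈ 1.2344.
Neither value makes a denominator zero (p ≠ 3, p ≠ 1), so both are valid.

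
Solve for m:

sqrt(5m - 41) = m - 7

m = 9 or m = 10

Square both sides: 5m - 41 = (m - 7)^2.
Expand and rearrange: m^2 - 19m + 90 = 0.
Solving gives m = 10 or m = 9.
Check each candidate in the original equation:
  m = 10: sqrt(9) = 3, while m - 7 = 3 — valid.
  m = 9: sqrt(4) = 2, while m - 7 = 2 — valid.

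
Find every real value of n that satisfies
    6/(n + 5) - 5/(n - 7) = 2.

n = -0.5 or n = 3

Multiply both sides by (n + 5)(n - 7):
6(n - 7) - 5(n + 5) = 2(n + 5)(n - 7).
Expand and collect terms: 2n² - 5n - 3 = 0.
Factor or apply the quadratic formula: n = 3 or n = -0.5.
Neither value makes a denominator zero (n ≠ -5, n ≠ 7), so both are valid.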